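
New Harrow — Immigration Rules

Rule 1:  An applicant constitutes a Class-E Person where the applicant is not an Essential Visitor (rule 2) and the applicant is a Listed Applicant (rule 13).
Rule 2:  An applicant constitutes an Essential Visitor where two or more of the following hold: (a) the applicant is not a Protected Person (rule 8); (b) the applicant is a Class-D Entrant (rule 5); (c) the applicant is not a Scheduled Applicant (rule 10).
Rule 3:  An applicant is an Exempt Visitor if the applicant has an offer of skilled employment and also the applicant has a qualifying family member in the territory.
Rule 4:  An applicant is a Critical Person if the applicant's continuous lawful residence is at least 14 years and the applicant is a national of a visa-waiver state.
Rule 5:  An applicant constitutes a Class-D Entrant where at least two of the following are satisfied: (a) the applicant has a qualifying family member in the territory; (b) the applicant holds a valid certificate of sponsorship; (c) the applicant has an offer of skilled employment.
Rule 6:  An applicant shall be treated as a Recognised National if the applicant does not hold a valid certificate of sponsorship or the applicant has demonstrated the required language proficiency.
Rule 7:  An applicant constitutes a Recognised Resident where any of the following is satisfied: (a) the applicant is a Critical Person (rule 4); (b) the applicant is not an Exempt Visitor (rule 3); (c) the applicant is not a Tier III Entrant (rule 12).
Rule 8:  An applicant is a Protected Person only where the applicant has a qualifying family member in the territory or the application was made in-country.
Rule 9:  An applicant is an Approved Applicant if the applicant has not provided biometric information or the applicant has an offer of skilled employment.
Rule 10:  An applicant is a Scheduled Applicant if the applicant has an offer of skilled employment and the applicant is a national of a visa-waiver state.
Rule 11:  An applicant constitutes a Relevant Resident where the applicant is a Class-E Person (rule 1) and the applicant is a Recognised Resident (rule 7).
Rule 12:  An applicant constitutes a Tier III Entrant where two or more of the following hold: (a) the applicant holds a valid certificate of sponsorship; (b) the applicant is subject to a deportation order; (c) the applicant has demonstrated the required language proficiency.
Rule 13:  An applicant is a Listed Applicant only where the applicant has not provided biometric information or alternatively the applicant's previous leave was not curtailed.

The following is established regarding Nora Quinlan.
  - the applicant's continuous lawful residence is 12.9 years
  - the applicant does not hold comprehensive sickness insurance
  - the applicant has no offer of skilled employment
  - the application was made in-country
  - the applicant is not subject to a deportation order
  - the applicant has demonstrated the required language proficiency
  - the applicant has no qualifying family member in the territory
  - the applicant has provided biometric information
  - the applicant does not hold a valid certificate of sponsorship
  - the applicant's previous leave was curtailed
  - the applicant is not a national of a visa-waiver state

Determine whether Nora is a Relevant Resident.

No

rule 8 — Protected Person: [the applicant has a qualifying family member in the territory? no] OR [the application was made in-country? yes] → satisfied.
rule 5 — Class-D Entrant: the applicant has a qualifying family member in the territory? no; the applicant holds a valid certificate of sponsorship? no; the applicant has an offer of skilled employment? no — 0 of 3 hold (need ≥2) → not satisfied.
rule 10 — Scheduled Applicant: [the applicant has an offer of skilled employment? no] AND [the applicant is a national of a visa-waiver state? no] → not satisfied.
rule 2 — Essential Visitor: not a Protected Person (rule 8)? no; Class-D Entrant (rule 5)? no; not a Scheduled Applicant (rule 10)? yes — 1 of 3 hold (need ≥2) → not satisfied.
rule 13 — Listed Applicant: [the applicant has not provided biometric information? no] OR [the applicant's previous leave was not curtailed? no] → not satisfied.
rule 1 — Class-E Person: [not an Essential Visitor (rule 2)? yes] AND [Listed Applicant (rule 13)? no] → not satisfied.
rule 4 — Critical Person: [applicant's continuous lawful residence: 12.9 years ≥ 14 years? no] AND [the applicant is a national of a visa-waiver state? no] → not satisfied.
rule 3 — Exempt Visitor: [the applicant has an offer of skilled employment? no] AND [the applicant has a qualifying family member in the territory? no] → not satisfied.
rule 12 — Tier III Entrant: the applicant holds a valid certificate of sponsorship? no; the applicant is subject to a deportation order? no; the applicant has demonstrated the required language proficiency? yes — 1 of 3 hold (need ≥2) → not satisfied.
rule 7 — Recognised Resident: [Critical Person (rule 4)? no] OR [not an Exempt Visitor (rule 3)? yes] OR [not a Tier III Entrant (rule 12)? yes] → satisfied.
rule 11 — Relevant Resident: [Class-E Person (rule 1)? no] AND [Recognised Resident (rule 7)? yes] → not satisfied.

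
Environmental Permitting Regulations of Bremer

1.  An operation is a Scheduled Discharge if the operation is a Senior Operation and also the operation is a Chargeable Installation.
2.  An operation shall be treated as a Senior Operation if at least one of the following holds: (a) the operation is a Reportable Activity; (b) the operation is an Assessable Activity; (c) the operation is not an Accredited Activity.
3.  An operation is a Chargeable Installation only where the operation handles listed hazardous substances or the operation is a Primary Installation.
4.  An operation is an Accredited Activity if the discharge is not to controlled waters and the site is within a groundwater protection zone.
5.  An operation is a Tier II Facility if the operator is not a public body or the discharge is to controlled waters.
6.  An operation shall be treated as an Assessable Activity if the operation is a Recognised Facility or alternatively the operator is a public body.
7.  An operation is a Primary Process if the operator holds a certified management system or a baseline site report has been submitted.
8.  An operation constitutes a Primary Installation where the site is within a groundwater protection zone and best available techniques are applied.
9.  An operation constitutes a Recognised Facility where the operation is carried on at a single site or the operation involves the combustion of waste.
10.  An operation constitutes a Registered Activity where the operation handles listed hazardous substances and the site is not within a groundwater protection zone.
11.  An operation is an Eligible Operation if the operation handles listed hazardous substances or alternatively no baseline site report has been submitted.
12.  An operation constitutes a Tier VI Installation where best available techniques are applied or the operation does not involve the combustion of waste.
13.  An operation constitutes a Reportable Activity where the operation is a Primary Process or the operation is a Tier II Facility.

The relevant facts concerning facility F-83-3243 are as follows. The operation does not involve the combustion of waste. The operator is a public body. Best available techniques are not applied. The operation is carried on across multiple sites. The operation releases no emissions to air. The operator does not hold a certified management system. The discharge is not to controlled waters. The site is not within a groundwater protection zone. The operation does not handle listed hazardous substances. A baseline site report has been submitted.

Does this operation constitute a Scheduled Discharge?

No

Under paragraph 7: the operator holds a certified management system? no; or a baseline site report has been submitted? yes. So the operation is a Primary Process.
Under paragraph 5: the operator is not a public body? no; or the discharge is to controlled waters? no. So the operation is not a Tier II Facility.
Under paragraph 13: Primary Process (paragraph 7)? yes; or Tier II Facility (paragraph 5)? no. So the operation is a Reportable Activity.
Under paragraph 9: the operation is carried on at a single site? no; or the operation involves the combustion of waste? no. So the operation is not a Recognised Facility.
Under paragraph 6: Recognised Facility (paragraph 9)? no; or the operator is a public body? yes. So the operation is an Assessable Activity.
Under paragraph 4: the discharge is not to controlled waters? yes; and the site is within a groundwater protection zone? no. So the operation is not an Accredited Activity.
Under paragraph 2: Reportable Activity (paragraph 13)? yes; or Assessable Activity (paragraph 6)? yes; or not an Accredited Activity (paragraph 4)? yes. So the operation is a Senior Operation.
Under paragraph 8: the site is within a groundwater protection zone? no; and best available techniques are applied? no. So the operation is not a Primary Installation.
Under paragraph 3: the operation handles listed hazardous substances? no; or Primary Installation (paragraph 8)? no. So the operation is not a Chargeable Installation.
Under paragraph 1: Senior Operation (paragraph 2)? yes; and Chargeable Installation (paragraph 3)? no. So the operation is not a Scheduled Discharge.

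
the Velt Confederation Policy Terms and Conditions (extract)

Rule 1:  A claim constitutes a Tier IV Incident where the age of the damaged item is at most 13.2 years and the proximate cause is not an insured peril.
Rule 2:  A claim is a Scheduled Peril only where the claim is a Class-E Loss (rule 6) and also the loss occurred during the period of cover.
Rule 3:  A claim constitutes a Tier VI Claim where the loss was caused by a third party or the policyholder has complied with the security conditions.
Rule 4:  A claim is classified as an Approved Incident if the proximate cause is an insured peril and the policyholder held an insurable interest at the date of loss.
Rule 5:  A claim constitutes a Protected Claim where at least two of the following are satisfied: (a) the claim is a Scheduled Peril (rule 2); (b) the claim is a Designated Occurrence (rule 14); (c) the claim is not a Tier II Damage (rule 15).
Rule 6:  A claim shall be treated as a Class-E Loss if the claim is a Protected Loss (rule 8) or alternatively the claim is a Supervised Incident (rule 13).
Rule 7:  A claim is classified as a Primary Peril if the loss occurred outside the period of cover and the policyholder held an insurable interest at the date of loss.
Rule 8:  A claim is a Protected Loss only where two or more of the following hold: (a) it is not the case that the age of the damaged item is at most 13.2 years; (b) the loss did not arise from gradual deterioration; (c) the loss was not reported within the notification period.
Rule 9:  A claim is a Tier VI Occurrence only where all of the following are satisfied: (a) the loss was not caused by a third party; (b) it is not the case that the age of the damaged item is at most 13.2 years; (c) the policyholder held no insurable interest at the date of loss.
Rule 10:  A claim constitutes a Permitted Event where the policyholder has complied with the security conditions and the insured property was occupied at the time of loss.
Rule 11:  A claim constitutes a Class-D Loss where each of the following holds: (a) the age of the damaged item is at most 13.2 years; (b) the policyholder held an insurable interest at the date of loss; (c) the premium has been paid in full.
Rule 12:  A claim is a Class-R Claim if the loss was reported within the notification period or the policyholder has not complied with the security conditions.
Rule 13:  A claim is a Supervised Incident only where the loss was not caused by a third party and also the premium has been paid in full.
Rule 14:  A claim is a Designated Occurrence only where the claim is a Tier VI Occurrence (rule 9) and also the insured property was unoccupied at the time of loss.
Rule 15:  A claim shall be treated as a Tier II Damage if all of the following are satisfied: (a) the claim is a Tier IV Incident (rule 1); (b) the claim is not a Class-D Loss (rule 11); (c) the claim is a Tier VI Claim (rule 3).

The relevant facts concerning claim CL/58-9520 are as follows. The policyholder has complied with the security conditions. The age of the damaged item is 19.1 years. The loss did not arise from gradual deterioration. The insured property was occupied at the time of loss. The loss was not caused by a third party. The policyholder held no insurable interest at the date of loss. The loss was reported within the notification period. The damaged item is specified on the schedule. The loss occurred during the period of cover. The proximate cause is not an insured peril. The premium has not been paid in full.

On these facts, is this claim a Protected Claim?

Under rule 8: age of the damaged item: 19.1 years ≤ 13.2 years? no, so negated condition yes; the loss did not arise from gradual deterioration? yes; the loss was not reported within the notification period? no — 2 of 3 hold (need ≥2) → satisfied.
Under rule 13: the loss was not caused by a third party? yes; and the premium has been paid in full? no. So the claim is not a Supervised Incident.
Under rule 6: Protected Loss (rule 8)? yes; or Supervised Incident (rule 13)? no. So the claim is a Class-E Loss.
Under rule 2: Class-E Loss (rule 6)? yes; and the loss occurred during the period of cover? yes. So the claim is a Scheduled Peril.
Under rule 9: the loss was not caused by a third party? yes; and age of the damaged item: 19.1 years ≤ 13.2 years? no, so negated condition yes; and the policyholder held no insurable interest at the date of loss? yes. So the claim is a Tier VI Occurrence.
Under rule 14: Tier VI Occurrence (rule 9)? yes; and the insured property was unoccupied at the time of loss? no. So the claim is not a Designated Occurrence.
Under rule 1: age of the damaged item: 19.1 years ≤ 13.2 years? no; and the proximate cause is not an insured peril? yes. So the claim is not a Tier IV Incident.
Under rule 11: age of the damaged item: 19.1 years ≤ 13.2 years? no; and the policyholder held an insurable interest at the date of loss? no; and the premium has been paid in full? no. So the claim is not a Class-D Loss.
Under rule 3: the loss was caused by a third party? no; or the policyholder has complied with the security conditions? yes. So the claim is a Tier VI Claim.
Under rule 15: Tier IV Incident (rule 1)? no; and not a Class-D Loss (rule 11)? yes; and Tier VI Claim (rule 3)? yes. So the claim is not a Tier II Damage.
Under rule 5: Scheduled Peril (rule 2)? yes; Designated Occurrence (rule 14)? no; not a Tier II Damage (rule 15)? yes — 2 of 3 hold (need ≥2) → satisfied.

Yes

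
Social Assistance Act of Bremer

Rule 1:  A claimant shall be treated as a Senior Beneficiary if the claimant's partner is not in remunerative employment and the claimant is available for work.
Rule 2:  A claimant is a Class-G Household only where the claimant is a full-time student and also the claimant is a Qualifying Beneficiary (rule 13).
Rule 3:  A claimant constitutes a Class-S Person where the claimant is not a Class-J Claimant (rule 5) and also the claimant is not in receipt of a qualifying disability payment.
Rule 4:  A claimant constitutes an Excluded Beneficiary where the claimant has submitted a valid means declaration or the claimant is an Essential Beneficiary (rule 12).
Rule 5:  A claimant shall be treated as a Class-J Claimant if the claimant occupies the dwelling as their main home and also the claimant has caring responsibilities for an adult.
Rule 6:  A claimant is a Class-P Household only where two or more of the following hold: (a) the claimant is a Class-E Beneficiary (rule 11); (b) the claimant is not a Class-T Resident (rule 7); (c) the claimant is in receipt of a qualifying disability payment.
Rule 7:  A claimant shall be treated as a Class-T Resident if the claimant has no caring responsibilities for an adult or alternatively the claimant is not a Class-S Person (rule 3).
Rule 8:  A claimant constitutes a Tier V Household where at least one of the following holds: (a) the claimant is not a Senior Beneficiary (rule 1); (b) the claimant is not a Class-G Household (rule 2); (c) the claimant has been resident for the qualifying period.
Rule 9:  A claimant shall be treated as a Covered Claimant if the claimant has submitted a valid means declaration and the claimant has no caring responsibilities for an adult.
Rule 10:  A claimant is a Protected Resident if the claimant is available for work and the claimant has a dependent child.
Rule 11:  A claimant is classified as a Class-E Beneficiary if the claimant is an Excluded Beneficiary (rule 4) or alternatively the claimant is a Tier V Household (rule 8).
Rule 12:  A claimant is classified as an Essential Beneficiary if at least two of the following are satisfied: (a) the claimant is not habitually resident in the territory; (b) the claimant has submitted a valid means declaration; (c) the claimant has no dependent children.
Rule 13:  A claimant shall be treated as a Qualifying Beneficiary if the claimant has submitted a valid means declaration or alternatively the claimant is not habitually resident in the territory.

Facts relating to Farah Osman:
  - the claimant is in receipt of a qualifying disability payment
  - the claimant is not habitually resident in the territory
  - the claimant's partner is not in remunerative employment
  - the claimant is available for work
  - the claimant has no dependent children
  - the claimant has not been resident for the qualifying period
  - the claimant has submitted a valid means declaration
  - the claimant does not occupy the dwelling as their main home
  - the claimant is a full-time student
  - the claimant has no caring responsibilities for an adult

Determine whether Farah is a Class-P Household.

Under rule 12: the claimant is not habitually resident in the territory? yes; the claimant has submitted a valid means declaration? yes; the claimant has no dependent children? yes — 3 of 3 hold (need ≥2) → satisfied.
Under rule 4: the claimant has submitted a valid means declaration? yes; or Essential Beneficiary (rule 12)? yes. So the claimant is an Excluded Beneficiary.
Under rule 1: the claimant's partner is not in remunerative employment? yes; and the claimant is available for work? yes. So the claimant is a Senior Beneficiary.
Under rule 13: the claimant has submitted a valid means declaration? yes; or the claimant is not habitually resident in the territory? yes. So the claimant is a Qualifying Beneficiary.
Under rule 2: the claimant is a full-time student? yes; and Qualifying Beneficiary (rule 13)? yes. So the claimant is a Class-G Household.
Under rule 8: not a Senior Beneficiary (rule 1)? no; or not a Class-G Household (rule 2)? no; or the claimant has been resident for the qualifying period? no. So the claimant is not a Tier V Household.
Under rule 11: Excluded Beneficiary (rule 4)? yes; or Tier V Household (rule 8)? no. So the claimant is a Class-E Beneficiary.
Under rule 5: the claimant occupies the dwelling as their main home? no; and the claimant has caring responsibilities for an adult? no. So the claimant is not a Class-J Claimant.
Under rule 3: not a Class-J Claimant (rule 5)? yes; and the claimant is not in receipt of a qualifying disability payment? no. So the claimant is not a Class-S Person.
Under rule 7: the claimant has no caring responsibilities for an adult? yes; or not a Class-S Person (rule 3)? yes. So the claimant is a Class-T Resident.
Under rule 6: Class-E Beneficiary (rule 11)? yes; not a Class-T Resident (rule 7)? no; the claimant is in receipt of a qualifying disability payment? yes — 2 of 3 hold (need ≥2) → satisfied.

Yes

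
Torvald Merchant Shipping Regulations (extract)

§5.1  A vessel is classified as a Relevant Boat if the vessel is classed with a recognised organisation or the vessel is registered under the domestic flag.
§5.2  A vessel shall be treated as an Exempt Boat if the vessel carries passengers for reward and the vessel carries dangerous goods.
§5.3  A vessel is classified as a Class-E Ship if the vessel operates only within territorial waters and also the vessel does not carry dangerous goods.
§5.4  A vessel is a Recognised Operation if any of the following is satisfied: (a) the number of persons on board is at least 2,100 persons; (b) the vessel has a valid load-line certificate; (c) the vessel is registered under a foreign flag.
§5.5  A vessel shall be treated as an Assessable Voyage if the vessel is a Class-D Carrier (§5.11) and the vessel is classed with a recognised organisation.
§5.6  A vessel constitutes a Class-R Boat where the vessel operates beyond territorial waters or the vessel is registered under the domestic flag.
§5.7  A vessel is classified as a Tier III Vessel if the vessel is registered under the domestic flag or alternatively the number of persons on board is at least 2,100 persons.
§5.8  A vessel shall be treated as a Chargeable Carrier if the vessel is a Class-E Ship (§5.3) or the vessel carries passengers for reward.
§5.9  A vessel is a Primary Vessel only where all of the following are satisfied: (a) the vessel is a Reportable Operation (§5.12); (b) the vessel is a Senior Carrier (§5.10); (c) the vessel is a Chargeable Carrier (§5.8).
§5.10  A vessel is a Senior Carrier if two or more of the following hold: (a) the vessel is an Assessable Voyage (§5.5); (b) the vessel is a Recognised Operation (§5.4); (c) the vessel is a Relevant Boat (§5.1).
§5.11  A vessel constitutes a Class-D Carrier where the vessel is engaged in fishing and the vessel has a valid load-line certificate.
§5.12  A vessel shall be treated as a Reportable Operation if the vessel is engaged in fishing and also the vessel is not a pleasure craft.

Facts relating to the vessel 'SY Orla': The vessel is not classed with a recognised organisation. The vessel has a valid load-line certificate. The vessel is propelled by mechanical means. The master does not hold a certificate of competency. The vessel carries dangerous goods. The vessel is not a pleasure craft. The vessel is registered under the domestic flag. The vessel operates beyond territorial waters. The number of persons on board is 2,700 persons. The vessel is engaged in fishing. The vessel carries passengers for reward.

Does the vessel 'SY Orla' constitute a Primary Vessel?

Yes

Under §5.12: the vessel is engaged in fishing? yes; and the vessel is not a pleasure craft? yes. So the vessel is a Reportable Operation.
Under §5.11: the vessel is engaged in fishing? yes; and the vessel has a valid load-line certificate? yes. So the vessel is a Class-D Carrier.
Under §5.5: Class-D Carrier (§5.11)? yes; and the vessel is classed with a recognised organisation? no. So the vessel is not an Assessable Voyage.
Under §5.4: number of persons on board: 2,700 persons ≥ 2,100 persons? yes; or the vessel has a valid load-line certificate? yes; or the vessel is registered under a foreign flag? no. So the vessel is a Recognised Operation.
Under §5.1: the vessel is classed with a recognised organisation? no; or the vessel is registered under the domestic flag? yes. So the vessel is a Relevant Boat.
Under §5.10: Assessable Voyage (§5.5)? no; Recognised Operation (§5.4)? yes; Relevant Boat (§5.1)? yes — 2 of 3 hold (need ≥2) → satisfied.
Under §5.3: the vessel operates only within territorial waters? no; and the vessel does not carry dangerous goods? no. So the vessel is not a Class-E Ship.
Under §5.8: Class-E Ship (§5.3)? no; or the vessel carries passengers for reward? yes. So the vessel is a Chargeable Carrier.
Under §5.9: Reportable Operation (§5.12)? yes; and Senior Carrier (§5.10)? yes; and Chargeable Carrier (§5.8)? yes. So the vessel is a Primary Vessel.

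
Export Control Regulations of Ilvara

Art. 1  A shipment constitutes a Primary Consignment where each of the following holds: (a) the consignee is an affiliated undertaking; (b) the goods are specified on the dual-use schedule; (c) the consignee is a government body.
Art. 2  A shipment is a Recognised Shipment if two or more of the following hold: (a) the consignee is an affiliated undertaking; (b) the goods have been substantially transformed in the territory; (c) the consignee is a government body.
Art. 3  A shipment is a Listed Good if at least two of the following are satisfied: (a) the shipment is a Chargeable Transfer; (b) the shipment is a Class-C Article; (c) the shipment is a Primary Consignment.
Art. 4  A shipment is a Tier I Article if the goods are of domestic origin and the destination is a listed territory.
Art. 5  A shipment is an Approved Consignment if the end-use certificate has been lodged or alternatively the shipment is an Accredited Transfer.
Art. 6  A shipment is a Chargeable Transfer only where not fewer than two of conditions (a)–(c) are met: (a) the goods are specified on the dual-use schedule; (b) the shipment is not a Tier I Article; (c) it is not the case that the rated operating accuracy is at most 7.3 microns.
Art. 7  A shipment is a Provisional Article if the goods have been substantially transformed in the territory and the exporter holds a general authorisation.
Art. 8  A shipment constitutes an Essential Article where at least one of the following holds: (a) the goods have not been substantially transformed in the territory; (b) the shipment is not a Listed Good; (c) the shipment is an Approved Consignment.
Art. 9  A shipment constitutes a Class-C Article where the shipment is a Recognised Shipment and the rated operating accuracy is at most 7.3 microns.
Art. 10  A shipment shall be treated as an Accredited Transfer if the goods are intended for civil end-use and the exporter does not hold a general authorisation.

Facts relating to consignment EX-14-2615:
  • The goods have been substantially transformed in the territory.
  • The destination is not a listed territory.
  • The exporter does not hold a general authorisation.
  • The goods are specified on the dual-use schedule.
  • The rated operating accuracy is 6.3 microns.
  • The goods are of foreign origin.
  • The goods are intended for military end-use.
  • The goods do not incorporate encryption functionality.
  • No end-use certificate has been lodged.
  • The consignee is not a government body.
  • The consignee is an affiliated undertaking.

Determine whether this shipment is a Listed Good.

Yes

article 4 — Tier I Article: [the goods are of domestic origin? no] AND [the destination is a listed territory? no] → not satisfied.
article 6 — Chargeable Transfer: the goods are specified on the dual-use schedule? yes; not a Tier I Article (article 4)? yes; rated operating accuracy: 6.3 microns ≤ 7.3 microns? yes, so negated condition no — 2 of 3 hold (need ≥2) → satisfied.
article 2 — Recognised Shipment: the consignee is an affiliated undertaking? yes; the goods have been substantially transformed in the territory? yes; the consignee is a government body? no — 2 of 3 hold (need ≥2) → satisfied.
article 9 — Class-C Article: [Recognised Shipment (article 2)? yes] AND [rated operating accuracy: 6.3 microns ≤ 7.3 microns? yes] → satisfied.
article 1 — Primary Consignment: [the consignee is an affiliated undertaking? yes] AND [the goods are specified on the dual-use schedule? yes] AND [the consignee is a government body? no] → not satisfied.
article 3 — Listed Good: Chargeable Transfer (article 6)? yes; Class-C Article (article 9)? yes; Primary Consignment (article 1)? no — 2 of 3 hold (need ≥2) → satisfied.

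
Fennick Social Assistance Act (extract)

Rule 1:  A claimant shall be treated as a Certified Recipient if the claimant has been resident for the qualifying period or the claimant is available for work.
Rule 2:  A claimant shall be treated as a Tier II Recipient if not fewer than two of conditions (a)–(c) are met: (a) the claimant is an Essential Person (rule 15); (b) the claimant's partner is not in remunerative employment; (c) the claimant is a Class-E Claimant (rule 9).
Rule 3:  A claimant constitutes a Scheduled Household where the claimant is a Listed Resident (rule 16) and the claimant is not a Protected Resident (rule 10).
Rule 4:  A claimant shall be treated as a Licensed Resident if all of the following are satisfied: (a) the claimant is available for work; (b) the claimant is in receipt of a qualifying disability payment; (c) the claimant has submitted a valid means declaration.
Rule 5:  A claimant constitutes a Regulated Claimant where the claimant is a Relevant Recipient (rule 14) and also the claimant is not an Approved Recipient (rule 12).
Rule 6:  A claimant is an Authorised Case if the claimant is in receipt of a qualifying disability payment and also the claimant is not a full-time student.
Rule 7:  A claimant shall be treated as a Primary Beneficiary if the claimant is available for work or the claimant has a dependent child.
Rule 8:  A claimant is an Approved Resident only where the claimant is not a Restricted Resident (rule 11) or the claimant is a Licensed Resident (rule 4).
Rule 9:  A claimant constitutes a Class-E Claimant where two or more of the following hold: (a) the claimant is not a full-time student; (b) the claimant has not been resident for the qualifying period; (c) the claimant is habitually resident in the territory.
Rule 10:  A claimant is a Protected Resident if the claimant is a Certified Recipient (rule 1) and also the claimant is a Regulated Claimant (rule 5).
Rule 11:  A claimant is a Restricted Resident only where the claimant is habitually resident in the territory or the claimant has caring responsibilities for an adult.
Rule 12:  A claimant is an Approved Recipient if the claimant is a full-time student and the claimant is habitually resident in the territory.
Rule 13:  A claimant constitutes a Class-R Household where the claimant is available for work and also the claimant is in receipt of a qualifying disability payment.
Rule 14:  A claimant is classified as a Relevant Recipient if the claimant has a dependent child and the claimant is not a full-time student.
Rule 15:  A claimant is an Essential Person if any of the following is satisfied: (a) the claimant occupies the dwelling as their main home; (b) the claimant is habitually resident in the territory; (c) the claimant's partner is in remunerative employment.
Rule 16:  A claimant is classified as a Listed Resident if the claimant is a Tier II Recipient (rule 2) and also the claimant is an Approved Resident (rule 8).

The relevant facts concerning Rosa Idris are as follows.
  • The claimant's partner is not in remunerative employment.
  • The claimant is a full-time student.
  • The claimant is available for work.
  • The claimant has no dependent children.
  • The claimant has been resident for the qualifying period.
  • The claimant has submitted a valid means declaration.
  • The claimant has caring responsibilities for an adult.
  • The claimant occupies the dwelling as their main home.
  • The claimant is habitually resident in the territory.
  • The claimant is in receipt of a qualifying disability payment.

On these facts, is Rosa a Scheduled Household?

Yes

rule 15 — Essential Person: [the claimant occupies the dwelling as their main home? yes] OR [the claimant is habitually resident in the territory? yes] OR [the claimant's partner is in remunerative employment? no] → satisfied.
rule 9 — Class-E Claimant: the claimant is not a full-time student? no; the claimant has not been resident for the qualifying period? no; the claimant is habitually resident in the territory? yes — 1 of 3 hold (need ≥2) → not satisfied.
rule 2 — Tier II Recipient: Essential Person (rule 15)? yes; the claimant's partner is not in remunerative employment? yes; Class-E Claimant (rule 9)? no — 2 of 3 hold (need ≥2) → satisfied.
rule 11 — Restricted Resident: [the claimant is habitually resident in the territory? yes] OR [the claimant has caring responsibilities for an adult? yes] → satisfied.
rule 4 — Licensed Resident: [the claimant is available for work? yes] AND [the claimant is in receipt of a qualifying disability payment? yes] AND [the claimant has submitted a valid means declaration? yes] → satisfied.
rule 8 — Approved Resident: [not a Restricted Resident (rule 11)? no] OR [Licensed Resident (rule 4)? yes] → satisfied.
rule 16 — Listed Resident: [Tier II Recipient (rule 2)? yes] AND [Approved Resident (rule 8)? yes] → satisfied.
rule 1 — Certified Recipient: [the claimant has been resident for the qualifying period? yes] OR [the claimant is available for work? yes] → satisfied.
rule 14 — Relevant Recipient: [the claimant has a dependent child? no] AND [the claimant is not a full-time student? no] → not satisfied.
rule 12 — Approved Recipient: [the claimant is a full-time student? yes] AND [the claimant is habitually resident in the territory? yes] → satisfied.
rule 5 — Regulated Claimant: [Relevant Recipient (rule 14)? no] AND [not an Approved Recipient (rule 12)? no] → not satisfied.
rule 10 — Protected Resident: [Certified Recipient (rule 1)? yes] AND [Regulated Claimant (rule 5)? no] → not satisfied.
rule 3 — Scheduled Household: [Listed Resident (rule 16)? yes] AND [not a Protected Resident (rule 10)? yes] → satisfied.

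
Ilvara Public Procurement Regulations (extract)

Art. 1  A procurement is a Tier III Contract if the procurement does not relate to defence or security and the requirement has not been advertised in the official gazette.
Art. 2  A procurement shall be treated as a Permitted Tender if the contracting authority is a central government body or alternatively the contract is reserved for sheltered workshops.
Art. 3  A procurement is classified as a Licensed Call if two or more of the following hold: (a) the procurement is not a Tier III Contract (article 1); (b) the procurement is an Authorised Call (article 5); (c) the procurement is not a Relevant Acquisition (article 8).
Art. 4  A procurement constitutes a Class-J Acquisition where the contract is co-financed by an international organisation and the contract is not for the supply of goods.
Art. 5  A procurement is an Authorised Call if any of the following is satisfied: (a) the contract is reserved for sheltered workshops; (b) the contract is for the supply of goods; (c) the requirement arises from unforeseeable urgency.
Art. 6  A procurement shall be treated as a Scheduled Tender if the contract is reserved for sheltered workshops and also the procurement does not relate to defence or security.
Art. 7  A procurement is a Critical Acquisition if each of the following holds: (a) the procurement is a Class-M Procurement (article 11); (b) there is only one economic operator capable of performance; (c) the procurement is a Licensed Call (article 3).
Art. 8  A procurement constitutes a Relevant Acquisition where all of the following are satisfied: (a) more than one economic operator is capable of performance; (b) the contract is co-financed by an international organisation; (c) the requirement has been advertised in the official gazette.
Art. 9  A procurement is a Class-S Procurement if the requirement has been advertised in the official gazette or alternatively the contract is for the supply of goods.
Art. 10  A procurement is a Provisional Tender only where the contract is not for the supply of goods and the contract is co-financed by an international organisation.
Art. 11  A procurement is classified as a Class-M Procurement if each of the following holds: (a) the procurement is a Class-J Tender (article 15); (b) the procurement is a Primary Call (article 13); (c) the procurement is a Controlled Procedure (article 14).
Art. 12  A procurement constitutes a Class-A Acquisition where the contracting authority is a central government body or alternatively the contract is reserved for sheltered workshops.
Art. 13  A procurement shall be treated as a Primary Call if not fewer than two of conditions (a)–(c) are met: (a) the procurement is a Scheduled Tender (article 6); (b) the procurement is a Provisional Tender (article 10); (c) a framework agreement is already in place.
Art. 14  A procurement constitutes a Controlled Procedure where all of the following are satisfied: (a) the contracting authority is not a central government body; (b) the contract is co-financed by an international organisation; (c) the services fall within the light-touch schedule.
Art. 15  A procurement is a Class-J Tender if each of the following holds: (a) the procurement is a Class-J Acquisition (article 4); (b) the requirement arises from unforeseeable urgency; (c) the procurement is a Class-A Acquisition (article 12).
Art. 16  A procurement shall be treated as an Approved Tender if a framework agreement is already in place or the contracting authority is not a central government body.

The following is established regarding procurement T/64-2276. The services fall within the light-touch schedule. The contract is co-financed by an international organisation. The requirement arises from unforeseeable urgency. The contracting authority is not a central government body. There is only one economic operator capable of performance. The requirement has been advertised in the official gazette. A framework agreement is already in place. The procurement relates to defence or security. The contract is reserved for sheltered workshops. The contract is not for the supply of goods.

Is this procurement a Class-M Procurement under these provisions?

Under article 4: the contract is co-financed by an international organisation? yes; and the contract is not for the supply of goods? yes. So the procurement is a Class-J Acquisition.
Under article 12: the contracting authority is a central government body? no; or the contract is reserved for sheltered workshops? yes. So the procurement is a Class-A Acquisition.
Under article 15: Class-J Acquisition (article 4)? yes; and the requirement arises from unforeseeable urgency? yes; and Class-A Acquisition (article 12)? yes. So the procurement is a Class-J Tender.
Under article 6: the contract is reserved for sheltered workshops? yes; and the procurement does not relate to defence or security? no. So the procurement is not a Scheduled Tender.
Under article 10: the contract is not for the supply of goods? yes; and the contract is co-financed by an international organisation? yes. So the procurement is a Provisional Tender.
Under article 13: Scheduled Tender (article 6)? no; Provisional Tender (article 10)? yes; a framework agreement is already in place? yes — 2 of 3 hold (need ≥2) → satisfied.
Under article 14: the contracting authority is not a central government body? yes; and the contract is co-financed by an international organisation? yes; and the services fall within the light-touch schedule? yes. So the procurement is a Controlled Procedure.
Under article 11: Class-J Tender (article 15)? yes; and Primary Call (article 13)? yes; and Controlled Procedure (article 14)? yes. So the procurement is a Class-M Procurement.

Yes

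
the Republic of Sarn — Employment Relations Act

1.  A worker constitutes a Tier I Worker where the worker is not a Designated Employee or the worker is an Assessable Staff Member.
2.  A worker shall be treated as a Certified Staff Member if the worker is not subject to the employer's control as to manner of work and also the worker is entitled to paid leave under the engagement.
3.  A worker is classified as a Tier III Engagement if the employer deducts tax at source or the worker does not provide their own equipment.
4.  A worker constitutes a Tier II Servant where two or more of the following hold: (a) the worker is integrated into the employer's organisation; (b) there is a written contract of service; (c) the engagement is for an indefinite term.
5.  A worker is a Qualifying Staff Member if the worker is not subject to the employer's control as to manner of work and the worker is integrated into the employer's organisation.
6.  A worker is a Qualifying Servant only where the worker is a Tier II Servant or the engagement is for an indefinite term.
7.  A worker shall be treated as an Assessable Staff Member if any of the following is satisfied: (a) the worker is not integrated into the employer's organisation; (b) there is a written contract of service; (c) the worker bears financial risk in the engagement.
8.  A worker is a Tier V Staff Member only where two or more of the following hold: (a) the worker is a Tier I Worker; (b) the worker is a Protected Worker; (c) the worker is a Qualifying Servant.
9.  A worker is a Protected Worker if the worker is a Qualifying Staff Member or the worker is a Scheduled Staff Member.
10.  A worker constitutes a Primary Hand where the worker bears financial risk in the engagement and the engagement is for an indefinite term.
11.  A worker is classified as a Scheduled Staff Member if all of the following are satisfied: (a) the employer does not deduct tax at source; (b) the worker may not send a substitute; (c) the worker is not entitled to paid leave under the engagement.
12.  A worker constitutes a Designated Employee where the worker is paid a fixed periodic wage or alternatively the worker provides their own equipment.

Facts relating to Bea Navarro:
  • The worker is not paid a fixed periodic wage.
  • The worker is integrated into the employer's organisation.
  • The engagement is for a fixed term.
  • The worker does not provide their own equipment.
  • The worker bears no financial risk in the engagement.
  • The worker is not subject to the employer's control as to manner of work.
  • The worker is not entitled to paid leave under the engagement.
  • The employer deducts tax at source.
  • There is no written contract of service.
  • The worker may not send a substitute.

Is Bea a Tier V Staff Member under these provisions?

Under paragraph 12: the worker is paid a fixed periodic wage? no; or the worker provides their own equipment? no. So the worker is not a Designated Employee.
Under paragraph 7: the worker is not integrated into the employer's organisation? no; or there is a written contract of service? no; or the worker bears financial risk in the engagement? no. So the worker is not an Assessable Staff Member.
Under paragraph 1: not a Designated Employee (paragraph 12)? yes; or Assessable Staff Member (paragraph 7)? no. So the worker is a Tier I Worker.
Under paragraph 5: the worker is not subject to the employer's control as to manner of work? yes; and the worker is integrated into the employer's organisation? yes. So the worker is a Qualifying Staff Member.
Under paragraph 11: the employer does not deduct tax at source? no; and the worker may not send a substitute? yes; and the worker is not entitled to paid leave under the engagement? yes. So the worker is not a Scheduled Staff Member.
Under paragraph 9: Qualifying Staff Member (paragraph 5)? yes; or Scheduled Staff Member (paragraph 11)? no. So the worker is a Protected Worker.
Under paragraph 4: the worker is integrated into the employer's organisation? yes; there is a written contract of service? no; the engagement is for an indefinite term? no — 1 of 3 hold (need ≥2) → not satisfied.
Under paragraph 6: Tier II Servant (paragraph 4)? no; or the engagement is for an indefinite term? no. So the worker is not a Qualifying Servant.
Under paragraph 8: Tier I Worker (paragraph 1)? yes; Protected Worker (paragraph 9)? yes; Qualifying Servant (paragraph 6)? no — 2 of 3 hold (need ≥2) → satisfied.

Yes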